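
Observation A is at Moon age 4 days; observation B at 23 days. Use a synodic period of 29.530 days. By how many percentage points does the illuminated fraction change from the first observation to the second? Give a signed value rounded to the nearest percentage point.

+24 percentage points

First observation: θ = 360°·4/29.530 = 48.8°, so f = 0.170.
Second observation: θ = 280.4°, f = 0.410.
Δf = 0.410 − 0.170 = +0.239, i.e. +24 pp.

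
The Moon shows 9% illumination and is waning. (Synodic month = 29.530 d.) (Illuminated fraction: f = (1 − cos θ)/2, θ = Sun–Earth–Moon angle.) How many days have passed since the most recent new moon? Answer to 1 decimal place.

cos θ = 1 − 2f = 0.820, giving a principal value of 34.9°.
Since the Moon is past full (waning), take the reflex angle: θ = 360° − 34.9° = 325.1°.
At 360°/29.530 d per day, 325.1° corresponds to 26.67 days.

26.7 days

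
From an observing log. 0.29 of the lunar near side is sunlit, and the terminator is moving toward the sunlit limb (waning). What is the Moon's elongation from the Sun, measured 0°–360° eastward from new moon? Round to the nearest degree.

Invert f = (1 − cos θ)/2 to get cos θ = 1 − 2(0.29) = 0.420, hence θ₀ = arccos 0.420 = 65.2°.
A waning Moon lies in 180°–360°, so θ = 360° − 65.2° = 294.8°.

295°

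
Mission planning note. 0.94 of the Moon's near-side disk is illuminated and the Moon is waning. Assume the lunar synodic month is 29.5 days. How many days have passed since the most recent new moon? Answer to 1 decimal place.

From f = (1 − cos θ)/2: cos θ = 1 − 2×0.94 = -0.880; arccos → 151.6°.
A waning Moon lies in 180°–360°, so θ = 360° − 151.6° = 208.4°.
Age = 29.5 × 208.4°/360° ≈ 17.07 days.

17.1 days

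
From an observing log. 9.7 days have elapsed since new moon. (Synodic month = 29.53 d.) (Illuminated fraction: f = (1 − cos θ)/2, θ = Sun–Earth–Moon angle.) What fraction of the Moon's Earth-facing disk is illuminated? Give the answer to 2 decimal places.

Elongation θ = 360° × 9.7/29.53 ≈ 118.3°.
cos 118.3° = (-0.473), so f = (1 − (-0.473))/2 = 0.737.

0.74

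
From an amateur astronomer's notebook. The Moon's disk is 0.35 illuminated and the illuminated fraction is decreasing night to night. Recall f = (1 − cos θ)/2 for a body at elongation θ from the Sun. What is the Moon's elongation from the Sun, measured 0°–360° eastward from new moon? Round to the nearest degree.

From f = (1 − cos θ)/2: cos θ = 1 − 2×0.35 = 0.300; arccos → 72.5°.
Since the Moon is past full (waning), take the reflex angle: θ = 360° − 72.5° = 287.5°.

287°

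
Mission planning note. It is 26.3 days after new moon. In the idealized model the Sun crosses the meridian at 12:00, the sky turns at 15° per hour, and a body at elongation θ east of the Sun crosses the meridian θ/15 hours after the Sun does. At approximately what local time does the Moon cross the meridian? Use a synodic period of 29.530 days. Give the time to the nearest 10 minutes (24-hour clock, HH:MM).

Elongation θ = 360° × 26.3/29.530 ≈ 320.6°.
Delay after the Sun = 320.6° / (15°/h) ≈ 21.37 h.
12:00 + 21.375 h ≈ 09:22 → 09:20 to the nearest ten minutes.

09:20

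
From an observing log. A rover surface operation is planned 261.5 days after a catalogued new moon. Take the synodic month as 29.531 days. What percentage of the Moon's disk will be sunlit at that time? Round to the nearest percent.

261.5/29.531 = 8.855 lunations, so 8 complete cycles and 25.25 d into the next.
Phase angle: θ = 360°·(25.25 d)/(29.531 d) = 307.8°.
Illuminated fraction = (1 − cos 307.8°)/2 = (1 − 0.613)/2 ≈ 0.193, so 19%.

19%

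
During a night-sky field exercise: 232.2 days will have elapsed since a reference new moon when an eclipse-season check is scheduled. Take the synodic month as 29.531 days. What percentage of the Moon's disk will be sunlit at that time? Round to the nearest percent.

Reduce mod P: 232.2 − 7×29.531 = 25.48 d into the current lunation.
Elongation θ = 360° × 25.48/29.531 ≈ 310.7°.
cos 310.7° = 0.651, so f = (1 − 0.651)/2 = 0.174, so 17%.

17%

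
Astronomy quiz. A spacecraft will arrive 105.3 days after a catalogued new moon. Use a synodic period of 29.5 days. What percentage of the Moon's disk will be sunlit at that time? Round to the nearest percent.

95%

105.3/29.5 = 3.569 lunations, so 3 complete cycles and 16.80 d into the next.
The Moon has covered 16.80/29.5 of its cycle, so θ ≈ 360° × 16.80/29.5 = 205.0°.
cos 205.0° = (-0.906), so f = (1 − (-0.906))/2 = 0.953, so 95%.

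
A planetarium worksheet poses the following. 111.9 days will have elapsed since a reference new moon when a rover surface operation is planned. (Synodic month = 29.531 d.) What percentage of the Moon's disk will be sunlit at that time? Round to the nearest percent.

38%

111.9 d spans 3 complete synodic months (3 × 29.531 = 88.59 d) plus 23.31 d.
Phase angle: θ = 360°·(23.31 d)/(29.531 d) = 284.1°.
With cos θ = 0.244, the lit fraction is (1 − 0.244)/2 ≈ 0.378, so 38%.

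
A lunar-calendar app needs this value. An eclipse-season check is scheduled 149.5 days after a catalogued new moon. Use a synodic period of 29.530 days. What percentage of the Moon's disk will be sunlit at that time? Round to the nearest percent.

4%

Reduce mod P: 149.5 − 5×29.530 = 1.85 d into the current lunation.
The Moon has covered 1.85/29.530 of its cycle, so θ ≈ 360° × 1.85/29.530 = 22.6°.
cos 22.6° = 0.924, so f = (1 − 0.924)/2 = 0.038, so 4%.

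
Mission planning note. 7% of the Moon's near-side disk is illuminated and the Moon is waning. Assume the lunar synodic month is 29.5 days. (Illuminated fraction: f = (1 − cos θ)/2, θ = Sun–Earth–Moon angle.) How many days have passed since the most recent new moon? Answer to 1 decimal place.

From f = (1 − cos θ)/2: cos θ = 1 − 2×0.07 = 0.860; arccos → 30.7°.
Since the Moon is past full (waning), take the reflex angle: θ = 360° − 30.7° = 329.3°.
That fraction of the synodic month is 329.3/360 × 29.5 d ≈ 26.99 d.

27.0 days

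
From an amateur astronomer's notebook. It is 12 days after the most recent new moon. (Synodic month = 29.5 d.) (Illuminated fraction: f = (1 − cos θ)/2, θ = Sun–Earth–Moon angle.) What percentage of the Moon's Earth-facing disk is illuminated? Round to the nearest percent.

The Moon has covered 12/29.5 of its cycle, so θ ≈ 360° × 12/29.5 = 146.4°.
With cos θ = (-0.833), the lit fraction is (1 − (-0.833))/2 ≈ 0.917, so 92%.

92%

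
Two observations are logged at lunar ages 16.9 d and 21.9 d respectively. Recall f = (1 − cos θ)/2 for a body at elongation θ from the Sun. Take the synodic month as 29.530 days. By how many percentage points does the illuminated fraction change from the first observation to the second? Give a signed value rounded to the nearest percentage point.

First observation: θ = 360°·16.9/29.530 = 206.0°, so f = 0.949.
Second observation: θ = 267.0°, f = 0.526.
Δf = 0.526 − 0.949 = -0.423, i.e. -42 pp.

-42 percentage points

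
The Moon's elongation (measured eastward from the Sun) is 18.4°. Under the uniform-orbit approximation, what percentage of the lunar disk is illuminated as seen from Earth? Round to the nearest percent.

f = (1 − cos 18.4°)/2 = (1 − 0.949)/2 ≈ 0.026, i.e. 3%.

3%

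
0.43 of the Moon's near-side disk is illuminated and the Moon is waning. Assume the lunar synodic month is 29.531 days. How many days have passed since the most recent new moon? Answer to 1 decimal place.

22.8 days

cos θ = 1 − 2f = 0.140, giving a principal value of 82.0°.
Since the Moon is past full (waning), take the reflex angle: θ = 360° − 82.0° = 278.0°.
At 360°/29.531 d per day, 278.0° corresponds to 22.81 days.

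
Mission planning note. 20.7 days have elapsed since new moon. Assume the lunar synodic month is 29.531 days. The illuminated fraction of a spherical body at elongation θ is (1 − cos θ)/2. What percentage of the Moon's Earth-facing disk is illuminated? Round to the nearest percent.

65%

The Moon has covered 20.7/29.531 of its cycle, so θ ≈ 360° × 20.7/29.531 = 252.3°.
Illuminated fraction = (1 − cos 252.3°)/2 = (1 − (-0.303))/2 ≈ 0.652, so 65%.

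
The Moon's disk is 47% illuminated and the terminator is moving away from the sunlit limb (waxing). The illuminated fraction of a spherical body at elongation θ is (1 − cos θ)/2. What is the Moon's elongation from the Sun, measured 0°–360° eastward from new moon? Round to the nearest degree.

cos θ = 1 − 2f = 0.060, giving a principal value of 86.6°.
Waxing ⇒ before full, so θ = 86.6°.

87°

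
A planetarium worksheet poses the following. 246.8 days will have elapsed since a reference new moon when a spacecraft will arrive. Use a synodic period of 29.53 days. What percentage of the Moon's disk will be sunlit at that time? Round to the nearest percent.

246.8/29.53 = 8.358 lunations, so 8 complete cycles and 10.56 d into the next.
Elongation θ = 360° × 10.56/29.53 ≈ 128.7°.
cos 128.7° = (-0.626), so f = (1 − (-0.626))/2 = 0.813, so 81%.

81%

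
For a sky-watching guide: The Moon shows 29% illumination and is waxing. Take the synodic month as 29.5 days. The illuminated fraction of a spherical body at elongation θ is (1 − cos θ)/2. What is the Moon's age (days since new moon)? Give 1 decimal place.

5.3 days

Invert f = (1 − cos θ)/2 to get cos θ = 1 − 2(0.29) = 0.420, hence θ₀ = arccos 0.420 = 65.2°.
Waxing ⇒ before full, so θ = 65.2°.
That fraction of the synodic month is 65.2/360 × 29.5 d ≈ 5.34 d.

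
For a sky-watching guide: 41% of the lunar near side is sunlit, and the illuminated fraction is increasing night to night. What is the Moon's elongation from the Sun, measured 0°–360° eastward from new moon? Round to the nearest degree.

80°

Invert f = (1 − cos θ)/2 to get cos θ = 1 − 2(0.41) = 0.180, hence θ₀ = arccos 0.180 = 79.6°.
Before full moon the principal value applies: θ = 79.6°.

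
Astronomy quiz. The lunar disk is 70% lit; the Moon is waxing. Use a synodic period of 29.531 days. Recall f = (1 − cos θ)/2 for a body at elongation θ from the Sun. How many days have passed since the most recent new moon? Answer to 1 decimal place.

9.3 days

Invert f = (1 − cos θ)/2 to get cos θ = 1 − 2(0.70) = -0.400, hence θ₀ = arccos -0.400 = 113.6°.
The Moon is waxing (0°–180°), so θ = 113.6° directly.
At 360°/29.531 d per day, 113.6° corresponds to 9.32 days.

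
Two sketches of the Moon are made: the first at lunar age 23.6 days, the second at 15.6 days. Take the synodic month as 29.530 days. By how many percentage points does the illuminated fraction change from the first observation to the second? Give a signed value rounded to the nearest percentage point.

+64 percentage points

First observation: θ = 360°·23.6/29.530 = 287.7°, so f = 0.348.
Second observation: θ = 190.2°, f = 0.992.
Δf = 0.992 − 0.348 = +0.644, i.e. +64 pp.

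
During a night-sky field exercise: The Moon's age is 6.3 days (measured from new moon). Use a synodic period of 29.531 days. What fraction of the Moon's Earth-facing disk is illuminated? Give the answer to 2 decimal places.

0.39

Phase angle: θ = 360°·(6.3 d)/(29.531 d) = 76.8°.
Illuminated fraction = (1 − cos 76.8°)/2 = (1 − 0.228)/2 ≈ 0.386.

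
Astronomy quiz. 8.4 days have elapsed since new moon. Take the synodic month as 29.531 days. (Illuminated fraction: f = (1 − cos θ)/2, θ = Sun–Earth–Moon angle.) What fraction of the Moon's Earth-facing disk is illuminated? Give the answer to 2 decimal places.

0.61

Elongation θ = 360° × 8.4/29.531 ≈ 102.4°.
Illuminated fraction = (1 − cos 102.4°)/2 = (1 − (-0.215))/2 ≈ 0.607.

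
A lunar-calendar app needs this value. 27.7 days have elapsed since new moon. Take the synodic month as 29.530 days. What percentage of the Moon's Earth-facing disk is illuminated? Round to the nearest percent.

4%

Elongation θ = 360° × 27.7/29.530 ≈ 337.7°.
Illuminated fraction = (1 − cos 337.7°)/2 = (1 − 0.925)/2 ≈ 0.037, so 4%.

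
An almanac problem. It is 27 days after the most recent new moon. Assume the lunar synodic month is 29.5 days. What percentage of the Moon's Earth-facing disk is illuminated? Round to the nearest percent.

Elongation θ = 360° × 27/29.5 ≈ 329.5°.
Illuminated fraction = (1 − cos 329.5°)/2 = (1 − 0.862)/2 ≈ 0.069, so 7%.

7%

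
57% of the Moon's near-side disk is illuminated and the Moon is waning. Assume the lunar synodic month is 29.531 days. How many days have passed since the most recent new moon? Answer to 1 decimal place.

From f = (1 − cos θ)/2: cos θ = 1 − 2×0.57 = -0.140; arccos → 98.0°.
Since the Moon is past full (waning), take the reflex angle: θ = 360° − 98.0° = 262.0°.
Age = 29.531 × 262.0°/360° ≈ 21.49 days.

21.5 days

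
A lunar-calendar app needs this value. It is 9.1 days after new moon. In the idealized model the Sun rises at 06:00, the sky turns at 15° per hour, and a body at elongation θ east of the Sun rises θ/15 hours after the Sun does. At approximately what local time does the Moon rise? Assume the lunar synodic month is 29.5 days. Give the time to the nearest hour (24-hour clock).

13:00

Elongation θ = 360° × 9.1/29.5 ≈ 111.1°.
Delay after the Sun = 111.1° / (15°/h) ≈ 7.40 h.
06:00 + 7.40 h ≈ 13:24 → 13:00 to the nearest hour.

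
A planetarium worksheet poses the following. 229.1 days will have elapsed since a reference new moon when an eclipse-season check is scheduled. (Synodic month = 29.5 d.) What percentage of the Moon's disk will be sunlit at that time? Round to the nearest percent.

229.1 d spans 7 complete synodic months (7 × 29.5 = 206.50 d) plus 22.60 d.
The Moon has covered 22.60/29.5 of its cycle, so θ ≈ 360° × 22.60/29.5 = 275.8°.
With cos θ = 0.101, the lit fraction is (1 − 0.101)/2 ≈ 0.450, so 45%.

45%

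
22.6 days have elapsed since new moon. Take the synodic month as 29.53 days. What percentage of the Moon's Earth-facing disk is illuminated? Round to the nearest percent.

45%

Phase angle: θ = 360°·(22.6 d)/(29.53 d) = 275.5°.
Illuminated fraction = (1 − cos 275.5°)/2 = (1 − 0.096)/2 ≈ 0.452, so 45%.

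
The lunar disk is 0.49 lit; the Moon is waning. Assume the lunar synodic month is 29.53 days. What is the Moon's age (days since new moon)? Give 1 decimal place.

From f = (1 − cos θ)/2: cos θ = 1 − 2×0.49 = 0.020; arccos → 88.9°.
A waning Moon lies in 180°–360°, so θ = 360° − 88.9° = 271.1°.
That fraction of the synodic month is 271.1/360 × 29.53 d ≈ 22.24 d.

22.2 days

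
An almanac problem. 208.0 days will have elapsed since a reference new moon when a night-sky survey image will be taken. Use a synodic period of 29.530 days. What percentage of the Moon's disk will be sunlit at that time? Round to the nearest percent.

208.0 d spans 7 complete synodic months (7 × 29.530 = 206.71 d) plus 1.29 d.
The Moon has covered 1.29/29.530 of its cycle, so θ ≈ 360° × 1.29/29.530 = 15.7°.
Illuminated fraction = (1 − cos 15.7°)/2 = (1 − 0.963)/2 ≈ 0.019, so 2%.

2%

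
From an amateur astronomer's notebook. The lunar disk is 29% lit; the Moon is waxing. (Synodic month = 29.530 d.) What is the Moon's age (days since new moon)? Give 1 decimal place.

cos θ = 1 − 2f = 0.420, giving a principal value of 65.2°.
The Moon is waxing (0°–180°), so θ = 65.2° directly.
Age = 29.530 × 65.2°/360° ≈ 5.35 days.

5.3 days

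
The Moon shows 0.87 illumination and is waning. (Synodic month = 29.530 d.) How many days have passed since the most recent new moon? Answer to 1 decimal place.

Invert f = (1 − cos θ)/2 to get cos θ = 1 − 2(0.87) = -0.740, hence θ₀ = arccos -0.740 = 137.7°.
A waning Moon lies in 180°–360°, so θ = 360° − 137.7° = 222.3°.
Age = 29.530 × 222.3°/360° ≈ 18.23 days.

18.2 days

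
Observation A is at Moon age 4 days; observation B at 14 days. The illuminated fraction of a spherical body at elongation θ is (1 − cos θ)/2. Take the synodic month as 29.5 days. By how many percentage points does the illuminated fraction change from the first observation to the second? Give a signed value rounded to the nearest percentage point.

θ₁ = 360° × 4/29.5 = 48.8°, f₁ = (1 − cos θ₁)/2 = 0.171.
θ₂ = 360° × 14/29.5 = 170.8°, f₂ = (1 − cos θ₂)/2 = 0.994.
Change = f₂ − f₁ = +0.823 → +82 percentage points.

+82 pp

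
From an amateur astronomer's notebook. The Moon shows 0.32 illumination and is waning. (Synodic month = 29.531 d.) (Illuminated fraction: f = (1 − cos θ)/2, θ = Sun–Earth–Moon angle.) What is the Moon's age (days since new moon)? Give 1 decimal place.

Invert f = (1 − cos θ)/2 to get cos θ = 1 − 2(0.32) = 0.360, hence θ₀ = arccos 0.360 = 68.9°.
Since the Moon is past full (waning), take the reflex angle: θ = 360° − 68.9° = 291.1°.
That fraction of the synodic month is 291.1/360 × 29.531 d ≈ 23.88 d.

23.9 days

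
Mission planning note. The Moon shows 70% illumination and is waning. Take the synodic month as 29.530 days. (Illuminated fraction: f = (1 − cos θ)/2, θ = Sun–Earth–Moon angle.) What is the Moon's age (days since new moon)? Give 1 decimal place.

20.2 days

Invert f = (1 − cos θ)/2 to get cos θ = 1 − 2(0.70) = -0.400, hence θ₀ = arccos -0.400 = 113.6°.
Waning ⇒ past full, so θ = 360° − 113.6° = 246.4°.
That fraction of the synodic month is 246.4/360 × 29.530 d ≈ 20.21 d.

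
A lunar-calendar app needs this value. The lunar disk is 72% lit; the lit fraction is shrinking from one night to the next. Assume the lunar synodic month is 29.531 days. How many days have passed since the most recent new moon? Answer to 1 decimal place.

Invert f = (1 − cos θ)/2 to get cos θ = 1 − 2(0.72) = -0.440, hence θ₀ = arccos -0.440 = 116.1°.
Waning ⇒ past full, so θ = 360° − 116.1° = 243.9°.
That fraction of the synodic month is 243.9/360 × 29.531 d ≈ 20.01 d.

20.0 days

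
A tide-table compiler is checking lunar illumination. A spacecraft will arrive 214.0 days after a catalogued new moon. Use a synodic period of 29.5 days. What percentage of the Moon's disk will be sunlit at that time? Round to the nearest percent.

51%

214.0 d spans 7 complete synodic months (7 × 29.5 = 206.50 d) plus 7.50 d.
The Moon has covered 7.50/29.5 of its cycle, so θ ≈ 360° × 7.50/29.5 = 91.5°.
cos 91.5° = (-0.027), so f = (1 − (-0.027))/2 = 0.513, so 51%.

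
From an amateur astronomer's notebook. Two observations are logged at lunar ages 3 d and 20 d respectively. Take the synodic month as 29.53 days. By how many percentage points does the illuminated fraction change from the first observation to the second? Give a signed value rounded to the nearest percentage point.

+62 percentage points

First observation: θ = 360°·3/29.53 = 36.6°, so f = 0.098.
Second observation: θ = 243.8°, f = 0.721.
Δf = 0.721 − 0.098 = +0.622, i.e. +62 pp.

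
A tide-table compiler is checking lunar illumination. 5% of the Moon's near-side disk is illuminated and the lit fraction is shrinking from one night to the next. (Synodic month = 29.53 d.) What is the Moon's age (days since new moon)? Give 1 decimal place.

cos θ = 1 − 2f = 0.900, giving a principal value of 25.8°.
Waning ⇒ past full, so θ = 360° − 25.8° = 334.2°.
Age = 29.53 × 334.2°/360° ≈ 27.41 days.

27.4 days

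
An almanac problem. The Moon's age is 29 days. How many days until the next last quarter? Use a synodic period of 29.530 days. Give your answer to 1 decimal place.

Last quarter is 0.75 of the way through the cycle: age 0.75 × 29.530 = 22.148 d.
Already past this cycle's last quarter; the next is at 22.148 + 29.530 = 51.678 d, so 51.678 − 29 = 22.678 days.

22.7 days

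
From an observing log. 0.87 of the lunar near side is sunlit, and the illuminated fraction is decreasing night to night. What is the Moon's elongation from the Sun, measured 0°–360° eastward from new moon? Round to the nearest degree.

From f = (1 − cos θ)/2: cos θ = 1 − 2×0.87 = -0.740; arccos → 137.7°.
Waning ⇒ past full, so θ = 360° − 137.7° = 222.3°.

222°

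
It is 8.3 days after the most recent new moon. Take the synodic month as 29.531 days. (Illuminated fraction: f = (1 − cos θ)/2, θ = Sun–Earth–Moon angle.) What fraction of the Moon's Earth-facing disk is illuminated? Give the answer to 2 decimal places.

Elongation θ = 360° × 8.3/29.531 ≈ 101.2°.
Illuminated fraction = (1 − cos 101.2°)/2 = (1 − (-0.194))/2 ≈ 0.597.

0.60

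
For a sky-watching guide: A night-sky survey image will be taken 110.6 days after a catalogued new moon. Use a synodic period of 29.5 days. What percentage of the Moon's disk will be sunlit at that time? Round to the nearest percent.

50%

Reduce mod P: 110.6 − 3×29.5 = 22.10 d into the current lunation.
Phase angle: θ = 360°·(22.10 d)/(29.5 d) = 269.7°.
With cos θ = (-0.005), the lit fraction is (1 − (-0.005))/2 ≈ 0.503, so 50%.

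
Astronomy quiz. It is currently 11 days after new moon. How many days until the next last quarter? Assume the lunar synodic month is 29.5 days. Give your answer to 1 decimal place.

Last quarter occurs at elongation 270°, i.e. at age 29.5 × 270/360 = 22.125 d.
So 11.125 days remain (22.125 − 11).

11.1 days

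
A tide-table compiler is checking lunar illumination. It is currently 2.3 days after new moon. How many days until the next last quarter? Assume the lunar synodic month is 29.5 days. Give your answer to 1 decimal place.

Last quarter is 0.75 of the way through the cycle: age 0.75 × 29.5 = 22.125 d.
So 19.825 days remain (22.125 − 2.3).

19.8 days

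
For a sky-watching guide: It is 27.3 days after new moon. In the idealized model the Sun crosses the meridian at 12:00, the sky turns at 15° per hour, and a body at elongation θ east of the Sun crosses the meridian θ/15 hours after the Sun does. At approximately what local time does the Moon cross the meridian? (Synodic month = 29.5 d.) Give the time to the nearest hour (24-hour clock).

10:00

The Moon has covered 27.3/29.5 of its cycle, so θ ≈ 360° × 27.3/29.5 = 333.2°.
Delay after the Sun = 333.2° / (15°/h) ≈ 22.21 h.
12:00 + 22.21 h ≈ 10:13 → 10:00 to the nearest hour.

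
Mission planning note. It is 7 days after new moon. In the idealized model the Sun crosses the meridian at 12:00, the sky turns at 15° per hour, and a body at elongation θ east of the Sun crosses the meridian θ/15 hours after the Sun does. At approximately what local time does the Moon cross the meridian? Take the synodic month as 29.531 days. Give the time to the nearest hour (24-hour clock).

Elongation θ = 360° × 7/29.531 ≈ 85.3°.
The Moon trails the Sun by θ/15 = 85.3/15 ≈ 5.69 hours.
12:00 + 5.69 h ≈ 17:41 → 18:00 to the nearest hour.

18:00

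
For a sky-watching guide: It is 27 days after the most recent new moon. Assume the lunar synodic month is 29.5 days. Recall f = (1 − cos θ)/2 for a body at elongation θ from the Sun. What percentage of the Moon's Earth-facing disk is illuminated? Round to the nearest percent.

7%

Elongation θ = 360° × 27/29.5 ≈ 329.5°.
cos 329.5° = 0.862, so f = (1 − 0.862)/2 = 0.069, so 7%.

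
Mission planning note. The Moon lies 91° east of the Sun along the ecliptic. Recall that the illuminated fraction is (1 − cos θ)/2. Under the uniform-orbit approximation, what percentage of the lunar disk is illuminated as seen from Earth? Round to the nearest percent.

Half-versine of 91°: (1 − (-0.017))/2 = 0.509, i.e. 51%.

51%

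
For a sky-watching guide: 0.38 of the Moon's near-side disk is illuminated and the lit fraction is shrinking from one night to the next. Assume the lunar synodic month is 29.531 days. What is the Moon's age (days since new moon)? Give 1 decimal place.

From f = (1 − cos θ)/2: cos θ = 1 − 2×0.38 = 0.240; arccos → 76.1°.
Since the Moon is past full (waning), take the reflex angle: θ = 360° − 76.1° = 283.9°.
Age = 29.531 × 283.9°/360° ≈ 23.29 days.

23.3 days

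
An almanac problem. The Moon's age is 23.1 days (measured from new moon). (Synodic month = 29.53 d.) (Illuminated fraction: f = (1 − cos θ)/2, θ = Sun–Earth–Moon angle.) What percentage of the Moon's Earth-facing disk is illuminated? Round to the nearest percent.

The Moon has covered 23.1/29.53 of its cycle, so θ ≈ 360° × 23.1/29.53 = 281.6°.
With cos θ = 0.201, the lit fraction is (1 − 0.201)/2 ≈ 0.399, so 40%.

40%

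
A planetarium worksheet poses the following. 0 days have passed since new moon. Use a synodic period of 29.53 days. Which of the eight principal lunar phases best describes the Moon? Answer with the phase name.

At 0/29.53 of the cycle, θ ≈ 0° — the new moon range.

new moon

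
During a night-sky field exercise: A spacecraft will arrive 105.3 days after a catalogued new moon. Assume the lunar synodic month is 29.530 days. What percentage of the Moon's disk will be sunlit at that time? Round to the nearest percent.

96%

105.3 d spans 3 complete synodic months (3 × 29.530 = 88.59 d) plus 16.71 d.
The Moon has covered 16.71/29.530 of its cycle, so θ ≈ 360° × 16.71/29.530 = 203.7°.
Illuminated fraction = (1 − cos 203.7°)/2 = (1 − (-0.916))/2 ≈ 0.958, so 96%.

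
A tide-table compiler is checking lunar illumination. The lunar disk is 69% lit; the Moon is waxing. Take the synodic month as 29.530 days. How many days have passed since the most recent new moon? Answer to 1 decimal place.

9.2 days

cos θ = 1 − 2f = -0.380, giving a principal value of 112.3°.
The Moon is waxing (0°–180°), so θ = 112.3° directly.
That fraction of the synodic month is 112.3/360 × 29.530 d ≈ 9.21 d.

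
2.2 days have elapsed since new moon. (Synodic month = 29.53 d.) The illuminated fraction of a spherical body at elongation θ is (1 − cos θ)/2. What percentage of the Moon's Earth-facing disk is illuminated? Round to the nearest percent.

5%

Elongation θ = 360° × 2.2/29.53 ≈ 26.8°.
cos 26.8° = 0.892, so f = (1 − 0.892)/2 = 0.054, so 5%.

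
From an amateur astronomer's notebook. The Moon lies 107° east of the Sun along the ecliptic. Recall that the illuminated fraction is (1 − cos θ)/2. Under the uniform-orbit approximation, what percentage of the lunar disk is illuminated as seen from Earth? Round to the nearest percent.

cos 107° = (-0.292), so f = (1 − (-0.292))/2 = 0.646, i.e. 65%.

65%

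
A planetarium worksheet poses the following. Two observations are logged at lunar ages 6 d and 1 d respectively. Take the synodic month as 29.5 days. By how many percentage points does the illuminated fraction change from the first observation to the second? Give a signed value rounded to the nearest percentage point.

-34 percentage points

θ₁ = 360° × 6/29.5 = 73.2°, f₁ = (1 − cos θ₁)/2 = 0.356.
θ₂ = 360° × 1/29.5 = 12.2°, f₂ = (1 − cos θ₂)/2 = 0.011.
Change = f₂ − f₁ = -0.344 → -34 percentage points.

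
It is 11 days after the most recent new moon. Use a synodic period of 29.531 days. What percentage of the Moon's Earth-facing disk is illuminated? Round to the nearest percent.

Elongation θ = 360° × 11/29.531 ≈ 134.1°.
With cos θ = (-0.696), the lit fraction is (1 − (-0.696))/2 ≈ 0.848, so 85%.

85%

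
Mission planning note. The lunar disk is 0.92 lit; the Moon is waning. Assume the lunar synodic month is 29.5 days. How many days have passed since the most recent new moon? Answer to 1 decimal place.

17.4 days

cos θ = 1 − 2f = -0.840, giving a principal value of 147.1°.
A waning Moon lies in 180°–360°, so θ = 360° − 147.1° = 212.9°.
That fraction of the synodic month is 212.9/360 × 29.5 d ≈ 17.44 d.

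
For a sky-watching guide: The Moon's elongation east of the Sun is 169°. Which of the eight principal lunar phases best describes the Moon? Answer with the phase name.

full moon

The full moon sector spans roughly 158°–202°; 169° falls inside it.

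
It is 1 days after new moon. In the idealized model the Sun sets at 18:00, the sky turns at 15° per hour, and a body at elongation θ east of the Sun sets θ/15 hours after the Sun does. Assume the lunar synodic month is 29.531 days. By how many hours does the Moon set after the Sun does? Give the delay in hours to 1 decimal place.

Phase angle: θ = 360°·(1 d)/(29.531 d) = 12.2°.
The Moon trails the Sun by θ/15 = 12.2/15 ≈ 0.81 hours.
So the Moon sets 0.81 h after the Sun.

0.8 h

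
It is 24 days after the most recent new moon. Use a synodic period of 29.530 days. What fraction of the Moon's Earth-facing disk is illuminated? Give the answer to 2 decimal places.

0.31

Elongation θ = 360° × 24/29.530 ≈ 292.6°.
cos 292.6° = 0.384, so f = (1 − 0.384)/2 = 0.308.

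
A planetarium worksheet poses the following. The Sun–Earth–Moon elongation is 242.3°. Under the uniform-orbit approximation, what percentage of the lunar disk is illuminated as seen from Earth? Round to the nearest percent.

73%

Half-versine of 242.3°: (1 − (-0.465))/2 = 0.732, i.e. 73%.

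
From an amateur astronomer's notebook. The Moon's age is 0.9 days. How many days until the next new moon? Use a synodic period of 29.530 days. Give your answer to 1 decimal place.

28.6 days

The next new moon completes the synodic month: 29.530 − 0.9 = 28.630 days.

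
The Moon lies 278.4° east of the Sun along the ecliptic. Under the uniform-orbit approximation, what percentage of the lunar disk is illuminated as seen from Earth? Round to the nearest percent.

43%

Half-versine of 278.4°: (1 − 0.146)/2 = 0.427, i.e. 43%.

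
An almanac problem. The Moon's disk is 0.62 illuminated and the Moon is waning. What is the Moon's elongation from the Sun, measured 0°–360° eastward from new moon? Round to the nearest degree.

256°

cos θ = 1 − 2f = -0.240, giving a principal value of 103.9°.
Since the Moon is past full (waning), take the reflex angle: θ = 360° − 103.9° = 256.1°.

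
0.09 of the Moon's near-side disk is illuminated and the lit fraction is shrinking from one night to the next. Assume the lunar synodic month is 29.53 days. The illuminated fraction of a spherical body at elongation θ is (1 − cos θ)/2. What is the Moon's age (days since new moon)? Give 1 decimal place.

26.7 days

Invert f = (1 − cos θ)/2 to get cos θ = 1 − 2(0.09) = 0.820, hence θ₀ = arccos 0.820 = 34.9°.
Waning ⇒ past full, so θ = 360° − 34.9° = 325.1°.
That fraction of the synodic month is 325.1/360 × 29.53 d ≈ 26.67 d.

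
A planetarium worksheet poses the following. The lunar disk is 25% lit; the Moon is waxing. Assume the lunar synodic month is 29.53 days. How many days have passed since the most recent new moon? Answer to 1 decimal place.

From f = (1 − cos θ)/2: cos θ = 1 − 2×0.25 = 0.500; arccos → 60.0°.
Waxing ⇒ before full, so θ = 60.0°.
That fraction of the synodic month is 60.0/360 × 29.53 d ≈ 4.92 d.

4.9 days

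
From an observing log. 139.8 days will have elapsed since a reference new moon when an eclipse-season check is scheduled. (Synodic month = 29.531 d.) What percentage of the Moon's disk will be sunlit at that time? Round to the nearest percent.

139.8/29.531 = 4.734 lunations, so 4 complete cycles and 21.68 d into the next.
Phase angle: θ = 360°·(21.68 d)/(29.531 d) = 264.2°.
cos 264.2° = (-0.100), so f = (1 − (-0.100))/2 = 0.550, so 55%.

55%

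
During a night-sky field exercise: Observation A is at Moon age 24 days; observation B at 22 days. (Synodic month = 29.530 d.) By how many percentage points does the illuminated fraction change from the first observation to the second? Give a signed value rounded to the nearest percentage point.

θ₁ = 360° × 24/29.530 = 292.6°, f₁ = (1 − cos θ₁)/2 = 0.308.
θ₂ = 360° × 22/29.530 = 268.2°, f₂ = (1 − cos θ₂)/2 = 0.516.
Change = f₂ − f₁ = +0.208 → +21 percentage points.

+21 pp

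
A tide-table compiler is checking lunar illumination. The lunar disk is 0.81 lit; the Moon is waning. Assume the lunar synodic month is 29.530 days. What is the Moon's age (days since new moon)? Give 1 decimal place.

Invert f = (1 − cos θ)/2 to get cos θ = 1 − 2(0.81) = -0.620, hence θ₀ = arccos -0.620 = 128.3°.
Waning ⇒ past full, so θ = 360° − 128.3° = 231.7°.
That fraction of the synodic month is 231.7/360 × 29.530 d ≈ 19.00 d.

19.0 days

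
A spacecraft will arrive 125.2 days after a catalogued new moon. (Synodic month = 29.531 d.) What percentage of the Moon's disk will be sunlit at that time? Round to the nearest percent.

125.2/29.531 = 4.240 lunations, so 4 complete cycles and 7.08 d into the next.
Phase angle: θ = 360°·(7.08 d)/(29.531 d) = 86.3°.
With cos θ = 0.065, the lit fraction is (1 − 0.065)/2 ≈ 0.467, so 47%.

47%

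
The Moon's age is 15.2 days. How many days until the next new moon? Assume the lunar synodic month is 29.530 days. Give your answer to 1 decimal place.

The next new moon completes the synodic month: 29.530 − 15.2 = 14.330 days.

14.3 days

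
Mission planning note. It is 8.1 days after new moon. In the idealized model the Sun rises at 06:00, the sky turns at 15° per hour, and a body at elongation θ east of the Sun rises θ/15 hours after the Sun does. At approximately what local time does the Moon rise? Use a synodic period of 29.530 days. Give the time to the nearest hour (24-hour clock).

13:00

The Moon has covered 8.1/29.530 of its cycle, so θ ≈ 360° × 8.1/29.530 = 98.7°.
Delay after the Sun = 98.7° / (15°/h) ≈ 6.58 h.
06:00 + 6.58 h ≈ 12:35 → 13:00 to the nearest hour.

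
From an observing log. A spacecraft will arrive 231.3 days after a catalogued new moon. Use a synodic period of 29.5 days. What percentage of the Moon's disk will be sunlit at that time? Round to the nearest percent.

231.3 d spans 7 complete synodic months (7 × 29.5 = 206.50 d) plus 24.80 d.
Phase angle: θ = 360°·(24.80 d)/(29.5 d) = 302.6°.
With cos θ = 0.539, the lit fraction is (1 − 0.539)/2 ≈ 0.230, so 23%.

23%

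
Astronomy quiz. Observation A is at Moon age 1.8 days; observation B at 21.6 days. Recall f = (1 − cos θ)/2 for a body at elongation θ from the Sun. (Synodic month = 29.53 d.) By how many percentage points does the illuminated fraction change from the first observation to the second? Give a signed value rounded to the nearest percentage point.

First observation: θ = 360°·1.8/29.53 = 21.9°, so f = 0.036.
Second observation: θ = 263.3°, f = 0.558.
Δf = 0.558 − 0.036 = +0.522, i.e. +52 pp.

+52 pp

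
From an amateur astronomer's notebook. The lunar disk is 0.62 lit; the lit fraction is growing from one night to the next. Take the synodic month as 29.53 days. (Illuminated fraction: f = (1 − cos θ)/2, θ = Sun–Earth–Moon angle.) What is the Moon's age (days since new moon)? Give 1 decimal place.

cos θ = 1 − 2f = -0.240, giving a principal value of 103.9°.
Waxing ⇒ before full, so θ = 103.9°.
Age = 29.53 × 103.9°/360° ≈ 8.52 days.

8.5 days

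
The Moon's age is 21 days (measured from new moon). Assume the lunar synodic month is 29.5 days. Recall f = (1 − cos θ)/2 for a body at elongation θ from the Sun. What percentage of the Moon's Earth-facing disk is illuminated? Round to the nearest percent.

62%

Elongation θ = 360° × 21/29.5 ≈ 256.3°.
cos 256.3° = (-0.237), so f = (1 − (-0.237))/2 = 0.619, so 62%.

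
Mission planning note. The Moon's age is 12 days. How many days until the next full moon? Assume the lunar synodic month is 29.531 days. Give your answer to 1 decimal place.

Full moon is 0.5 of the way through the cycle: age 0.5 × 29.531 = 14.765 d.
So 2.765 days remain (14.765 − 12).

2.8 days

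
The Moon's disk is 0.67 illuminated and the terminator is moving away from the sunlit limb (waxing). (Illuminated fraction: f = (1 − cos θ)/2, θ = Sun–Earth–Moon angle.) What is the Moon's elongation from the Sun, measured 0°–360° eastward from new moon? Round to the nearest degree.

cos θ = 1 − 2f = -0.340, giving a principal value of 109.9°.
Before full moon the principal value applies: θ = 109.9°.

110°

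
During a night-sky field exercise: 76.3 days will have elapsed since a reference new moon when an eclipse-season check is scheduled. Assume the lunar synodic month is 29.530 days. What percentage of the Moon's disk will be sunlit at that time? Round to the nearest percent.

76.3 d spans 2 complete synodic months (2 × 29.530 = 59.06 d) plus 17.24 d.
Phase angle: θ = 360°·(17.24 d)/(29.530 d) = 210.2°.
With cos θ = (-0.865), the lit fraction is (1 − (-0.865))/2 ≈ 0.932, so 93%.

93%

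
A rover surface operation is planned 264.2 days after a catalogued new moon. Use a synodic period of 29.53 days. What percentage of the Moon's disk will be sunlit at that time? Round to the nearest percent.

Reduce mod P: 264.2 − 8×29.53 = 27.96 d into the current lunation.
The Moon has covered 27.96/29.53 of its cycle, so θ ≈ 360° × 27.96/29.53 = 340.9°.
cos 340.9° = 0.945, so f = (1 − 0.945)/2 = 0.028, so 3%.

3%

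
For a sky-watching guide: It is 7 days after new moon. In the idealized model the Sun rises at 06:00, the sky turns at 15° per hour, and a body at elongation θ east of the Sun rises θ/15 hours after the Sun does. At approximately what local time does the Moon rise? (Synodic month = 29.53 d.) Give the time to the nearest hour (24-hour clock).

12:00

Phase angle: θ = 360°·(7 d)/(29.53 d) = 85.3°.
The Moon trails the Sun by θ/15 = 85.3/15 ≈ 5.69 hours.
06:00 + 5.69 h ≈ 11:41 → 12:00 to the nearest hour.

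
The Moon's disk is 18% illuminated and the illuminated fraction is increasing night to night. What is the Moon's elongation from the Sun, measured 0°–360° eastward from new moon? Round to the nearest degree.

Invert f = (1 − cos θ)/2 to get cos θ = 1 − 2(0.18) = 0.640, hence θ₀ = arccos 0.640 = 50.2°.
The Moon is waxing (0°–180°), so θ = 50.2° directly.

50°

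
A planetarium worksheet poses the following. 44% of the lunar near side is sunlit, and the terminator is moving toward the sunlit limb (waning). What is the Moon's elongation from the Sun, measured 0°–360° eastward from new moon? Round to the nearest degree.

Invert f = (1 − cos θ)/2 to get cos θ = 1 − 2(0.44) = 0.120, hence θ₀ = arccos 0.120 = 83.1°.
A waning Moon lies in 180°–360°, so θ = 360° − 83.1° = 276.9°.

277°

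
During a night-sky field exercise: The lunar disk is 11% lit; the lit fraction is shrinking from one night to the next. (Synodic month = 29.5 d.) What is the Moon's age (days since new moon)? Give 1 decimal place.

cos θ = 1 − 2f = 0.780, giving a principal value of 38.7°.
A waning Moon lies in 180°–360°, so θ = 360° − 38.7° = 321.3°.
Age = 29.5 × 321.3°/360° ≈ 26.33 days.

26.3 days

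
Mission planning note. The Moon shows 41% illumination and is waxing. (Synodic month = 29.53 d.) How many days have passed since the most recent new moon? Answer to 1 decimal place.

Invert f = (1 − cos θ)/2 to get cos θ = 1 − 2(0.41) = 0.180, hence θ₀ = arccos 0.180 = 79.6°.
Waxing ⇒ before full, so θ = 79.6°.
That fraction of the synodic month is 79.6/360 × 29.53 d ≈ 6.53 d.

6.5 days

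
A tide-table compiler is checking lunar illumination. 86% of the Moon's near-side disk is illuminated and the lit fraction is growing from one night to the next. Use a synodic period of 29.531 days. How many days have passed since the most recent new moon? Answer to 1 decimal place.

Invert f = (1 − cos θ)/2 to get cos θ = 1 − 2(0.86) = -0.720, hence θ₀ = arccos -0.720 = 136.1°.
Waxing ⇒ before full, so θ = 136.1°.
At 360°/29.531 d per day, 136.1° corresponds to 11.16 days.

11.2 days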